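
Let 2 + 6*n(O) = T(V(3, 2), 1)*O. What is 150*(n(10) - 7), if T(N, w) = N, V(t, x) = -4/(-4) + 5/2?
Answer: -225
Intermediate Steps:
V(t, x) = 7/2 (V(t, x) = -4*(-1/4) + 5*(1/2) = 1 + 5/2 = 7/2)
n(O) = -1/3 + 7*O/12 (n(O) = -1/3 + (7*O/2)/6 = -1/3 + 7*O/12)
150*(n(10) - 7) = 150*((-1/3 + (7/12)*10) - 7) = 150*((-1/3 + 35/6) - 7) = 150*(11/2 - 7) = 150*(-3/2) = -225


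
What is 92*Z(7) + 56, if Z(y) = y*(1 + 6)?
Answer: 4564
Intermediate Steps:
Z(y) = 7*y (Z(y) = y*7 = 7*y)
92*Z(7) + 56 = 92*(7*7) + 56 = 92*49 + 56 = 4508 + 56 = 4564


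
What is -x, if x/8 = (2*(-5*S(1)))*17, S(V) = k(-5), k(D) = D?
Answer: -6800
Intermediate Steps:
S(V) = -5
x = 6800 (x = 8*((2*(-5*(-5)))*17) = 8*((2*25)*17) = 8*(50*17) = 8*850 = 6800)
-x = -1*6800 = -6800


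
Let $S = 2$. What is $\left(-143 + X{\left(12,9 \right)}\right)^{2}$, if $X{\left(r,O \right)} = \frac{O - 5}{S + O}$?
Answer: $\frac{2461761}{121} \approx 20345.0$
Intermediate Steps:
$X{\left(r,O \right)} = \frac{-5 + O}{2 + O}$ ($X{\left(r,O \right)} = \frac{O - 5}{2 + O} = \frac{-5 + O}{2 + O}$)
$\left(-143 + X{\left(12,9 \right)}\right)^{2} = \left(-143 + \frac{-5 + 9}{2 + 9}\right)^{2} = \left(-143 + \frac{1}{11} \cdot 4\right)^{2} = \left(-143 + \frac{4}{11}\right)^{2} = \left(- \frac{1569}{11}\right)^{2} = \frac{2461761}{121}$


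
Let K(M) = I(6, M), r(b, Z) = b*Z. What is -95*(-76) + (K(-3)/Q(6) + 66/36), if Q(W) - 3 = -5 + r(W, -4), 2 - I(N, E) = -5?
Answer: 281641/39 ≈ 7221.6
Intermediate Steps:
I(N, E) = 7 (I(N, E) = 2 - 1*(-5) = 2 + 5 = 7)
r(b, Z) = Z*b
Q(W) = -2 - 4*W (Q(W) = 3 + (-5 - 4*W) = -2 - 4*W)
K(M) = 7
-95*(-76) + (K(-3)/Q(6) + 66/36) = -95*(-76) + (7/(-2 - 4*6) + 66/36) = 7220 + (7/(-2 - 24) + 66*(1/36)) = 7220 + (7/(-26) + 11/6) = 7220 + (7*(-1/26) + 11/6) = 7220 + (-7/26 + 11/6) = 7220 + 61/39 = 281641/39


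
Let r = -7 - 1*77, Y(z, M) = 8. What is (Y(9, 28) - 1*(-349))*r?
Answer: -29988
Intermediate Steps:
r = -84 (r = -7 - 77 = -84)
(Y(9, 28) - 1*(-349))*r = (8 - 1*(-349))*(-84) = (8 + 349)*(-84) = 357*(-84) = -29988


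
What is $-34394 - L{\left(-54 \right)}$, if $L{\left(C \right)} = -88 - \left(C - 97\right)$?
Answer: $-34457$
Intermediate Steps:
$L{\left(C \right)} = 9 - C$ ($L{\left(C \right)} = -88 - \left(-97 + C\right) = 9 - C$)
$-34394 - L{\left(-54 \right)} = -34394 - \left(9 - -54\right) = -34394 - \left(9 + 54\right) = -34394 - 63 = -34457$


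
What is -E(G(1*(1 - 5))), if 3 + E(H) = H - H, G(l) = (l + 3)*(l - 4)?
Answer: 3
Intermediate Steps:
G(l) = (-4 + l)*(3 + l) (G(l) = (3 + l)*(-4 + l) = (-4 + l)*(3 + l))
E(H) = -3 (E(H) = -3 + (H - H) = -3 + 0 = -3)
-E(G(1*(1 - 5))) = -1*(-3) = 3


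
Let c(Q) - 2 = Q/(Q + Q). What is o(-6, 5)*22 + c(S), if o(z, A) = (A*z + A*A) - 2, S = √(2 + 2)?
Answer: -303/2 ≈ -151.50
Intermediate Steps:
S = 2 (S = √4 = 2)
o(z, A) = -2 + A² + A*z (o(z, A) = (A*z + A²) - 2 = (A² + A*z) - 2 = -2 + A² + A*z)
c(Q) = 5/2 (c(Q) = 2 + Q/(Q + Q) = 2 + Q/((2*Q)) = 2 + (1/(2*Q))*Q = 2 + ½ = 5/2)
o(-6, 5)*22 + c(S) = (-2 + 5² + 5*(-6))*22 + 5/2 = (-2 + 25 - 30)*22 + 5/2 = -7*22 + 5/2 = -154 + 5/2 = -303/2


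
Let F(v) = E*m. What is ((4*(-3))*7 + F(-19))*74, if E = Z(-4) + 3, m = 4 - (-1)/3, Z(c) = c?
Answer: -19610/3 ≈ -6536.7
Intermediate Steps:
m = 13/3 (m = 4 - (-1)/3 = 4 - 1*(-⅓) = 4 + ⅓ = 13/3 ≈ 4.3333)
E = -1 (E = -4 + 3 = -1)
F(v) = -13/3 (F(v) = -1*13/3 = -13/3)
((4*(-3))*7 + F(-19))*74 = ((4*(-3))*7 - 13/3)*74 = (-12*7 - 13/3)*74 = (-84 - 13/3)*74 = -265/3*74 = -19610/3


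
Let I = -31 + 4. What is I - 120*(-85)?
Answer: 10173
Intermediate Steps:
I = -27
I - 120*(-85) = -27 - 120*(-85) = -27 + 10200 = 10173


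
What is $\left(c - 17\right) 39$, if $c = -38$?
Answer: $-2145$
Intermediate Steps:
$\left(c - 17\right) 39 = \left(-38 - 17\right) 39 = \left(-55\right) 39 = -2145$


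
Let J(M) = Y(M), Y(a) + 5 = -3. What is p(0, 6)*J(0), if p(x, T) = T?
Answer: -48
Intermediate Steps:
Y(a) = -8 (Y(a) = -5 - 3 = -8)
J(M) = -8
p(0, 6)*J(0) = 6*(-8) = -48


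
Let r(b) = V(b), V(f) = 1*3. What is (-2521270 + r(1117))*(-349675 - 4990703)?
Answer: 13464518818926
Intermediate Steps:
V(f) = 3
r(b) = 3
(-2521270 + r(1117))*(-349675 - 4990703) = (-2521270 + 3)*(-349675 - 4990703) = -2521267*(-5340378) = 13464518818926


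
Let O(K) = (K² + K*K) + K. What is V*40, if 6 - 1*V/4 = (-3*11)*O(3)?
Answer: 111840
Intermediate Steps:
O(K) = K + 2*K² (O(K) = (K² + K²) + K = 2*K² + K = K + 2*K²)
V = 2796 (V = 24 - 4*(-3*11)*3*(1 + 2*3) = 24 - (-132)*3*(1 + 6) = 24 - (-132)*3*7 = 24 - (-132)*21 = 24 - 4*(-693) = 24 + 2772 = 2796)
V*40 = 2796*40 = 111840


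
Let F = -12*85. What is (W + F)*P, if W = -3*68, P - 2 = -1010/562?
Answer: -69768/281 ≈ -248.28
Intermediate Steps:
P = 57/281 (P = 2 - 1010/562 = 2 - 1010*1/562 = 2 - 505/281 = 57/281 ≈ 0.20285)
W = -204
F = -1020
(W + F)*P = (-204 - 1020)*(57/281) = -1224*57/281 = -69768/281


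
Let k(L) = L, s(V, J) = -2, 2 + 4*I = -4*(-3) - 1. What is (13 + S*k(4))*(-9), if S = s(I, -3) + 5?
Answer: -225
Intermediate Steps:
I = 9/4 (I = -½ + (-4*(-3) - 1)/4 = -½ + (12 - 1)/4 = -½ + (¼)*11 = -½ + 11/4 = 9/4 ≈ 2.2500)
S = 3 (S = -2 + 5 = 3)
(13 + S*k(4))*(-9) = (13 + 3*4)*(-9) = (13 + 12)*(-9) = 25*(-9) = -225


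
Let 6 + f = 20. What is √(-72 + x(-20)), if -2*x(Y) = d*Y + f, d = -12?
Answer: I*√199 ≈ 14.107*I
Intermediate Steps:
f = 14 (f = -6 + 20 = 14)
x(Y) = -7 + 6*Y (x(Y) = -(-12*Y + 14)/2 = -(14 - 12*Y)/2 = -7 + 6*Y)
√(-72 + x(-20)) = √(-72 + (-7 + 6*(-20))) = √(-72 + (-7 - 120)) = √(-72 - 127) = √(-199) = I*√199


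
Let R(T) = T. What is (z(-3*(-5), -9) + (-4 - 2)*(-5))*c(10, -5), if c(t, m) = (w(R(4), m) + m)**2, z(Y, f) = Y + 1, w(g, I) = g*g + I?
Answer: 1656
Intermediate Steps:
w(g, I) = I + g**2 (w(g, I) = g**2 + I = I + g**2)
z(Y, f) = 1 + Y
c(t, m) = (16 + 2*m)**2 (c(t, m) = ((m + 4**2) + m)**2 = ((m + 16) + m)**2 = ((16 + m) + m)**2 = (16 + 2*m)**2)
(z(-3*(-5), -9) + (-4 - 2)*(-5))*c(10, -5) = ((1 - 3*(-5)) + (-4 - 2)*(-5))*(4*(8 - 5)**2) = ((1 + 15) - 6*(-5))*(4*3**2) = (16 + 30)*(4*9) = 46*36 = 1656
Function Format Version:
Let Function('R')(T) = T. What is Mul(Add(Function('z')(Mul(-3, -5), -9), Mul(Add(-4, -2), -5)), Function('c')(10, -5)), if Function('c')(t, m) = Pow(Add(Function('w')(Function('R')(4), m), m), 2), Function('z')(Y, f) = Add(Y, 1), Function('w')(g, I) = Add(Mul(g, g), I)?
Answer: 1656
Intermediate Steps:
Function('w')(g, I) = Add(I, Pow(g, 2)) (Function('w')(g, I) = Add(Pow(g, 2), I) = Add(I, Pow(g, 2)))
Function('z')(Y, f) = Add(1, Y)
Function('c')(t, m) = Pow(Add(16, Mul(2, m)), 2) (Function('c')(t, m) = Pow(Add(Add(m, Pow(4, 2)), m), 2) = Pow(Add(Add(m, 16), m), 2) = Pow(Add(Add(16, m), m), 2) = Pow(Add(16, Mul(2, m)), 2))
Mul(Add(Function('z')(Mul(-3, -5), -9), Mul(Add(-4, -2), -5)), Function('c')(10, -5)) = Mul(Add(Add(1, Mul(-3, -5)), Mul(Add(-4, -2), -5)), Mul(4, Pow(Add(8, -5), 2))) = Mul(Add(Add(1, 15), Mul(-6, -5)), Mul(4, Pow(3, 2))) = Mul(Add(16, 30), Mul(4, 9)) = Mul(46, 36) = 1656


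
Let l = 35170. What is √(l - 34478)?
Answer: 2*√173 ≈ 26.306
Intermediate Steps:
√(l - 34478) = √(35170 - 34478) = √692 = 2*√173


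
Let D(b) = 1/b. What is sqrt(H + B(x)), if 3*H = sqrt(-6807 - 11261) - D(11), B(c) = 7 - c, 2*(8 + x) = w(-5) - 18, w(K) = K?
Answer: sqrt(115302 + 2904*I*sqrt(4517))/66 ≈ 6.2654 + 3.5757*I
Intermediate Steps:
x = -39/2 (x = -8 + (-5 - 18)/2 = -8 + (1/2)*(-23) = -8 - 23/2 = -39/2 ≈ -19.500)
H = -1/33 + 2*I*sqrt(4517)/3 (H = (sqrt(-6807 - 11261) - 1/11)/3 = (sqrt(-18068) - 1*1/11)/3 = (2*I*sqrt(4517) - 1/11)/3 = (-1/11 + 2*I*sqrt(4517))/3 = -1/33 + 2*I*sqrt(4517)/3 ≈ -0.030303 + 44.806*I)
sqrt(H + B(x)) = sqrt((-1/33 + 2*I*sqrt(4517)/3) + (7 - 1*(-39/2))) = sqrt((-1/33 + 2*I*sqrt(4517)/3) + (7 + 39/2)) = sqrt((-1/33 + 2*I*sqrt(4517)/3) + 53/2) = sqrt(1747/66 + 2*I*sqrt(4517)/3)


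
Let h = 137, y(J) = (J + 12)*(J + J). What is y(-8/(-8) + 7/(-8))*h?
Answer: 13289/32 ≈ 415.28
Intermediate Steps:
y(J) = 2*J*(12 + J) (y(J) = (12 + J)*(2*J) = 2*J*(12 + J))
y(-8/(-8) + 7/(-8))*h = (2*(-8/(-8) + 7/(-8))*(12 + (-8/(-8) + 7/(-8))))*137 = (2*(-8*(-⅛) + 7*(-⅛))*(12 + (-8*(-⅛) + 7*(-⅛))))*137 = (2*(1 - 7/8)*(12 + (1 - 7/8)))*137 = (2*(⅛)*(12 + ⅛))*137 = (2*(⅛)*(97/8))*137 = (97/32)*137 = 13289/32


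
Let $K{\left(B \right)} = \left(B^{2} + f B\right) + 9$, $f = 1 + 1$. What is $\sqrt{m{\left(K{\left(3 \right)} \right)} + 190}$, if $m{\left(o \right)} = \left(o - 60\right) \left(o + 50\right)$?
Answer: $i \sqrt{2474} \approx 49.739 i$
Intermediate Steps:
$f = 2$
$K{\left(B \right)} = 9 + B^{2} + 2 B$ ($K{\left(B \right)} = \left(B^{2} + 2 B\right) + 9 = 9 + B^{2} + 2 B$)
$m{\left(o \right)} = \left(-60 + o\right) \left(50 + o\right)$
$\sqrt{m{\left(K{\left(3 \right)} \right)} + 190} = \sqrt{\left(-3000 + \left(9 + 3^{2} + 2 \cdot 3\right)^{2} - 10 \left(9 + 3^{2} + 2 \cdot 3\right)\right) + 190} = \sqrt{\left(-3000 + \left(9 + 9 + 6\right)^{2} - 10 \left(9 + 9 + 6\right)\right) + 190} = \sqrt{\left(-3000 + 24^{2} - 240\right) + 190} = \sqrt{\left(-3000 + 576 - 240\right) + 190} = \sqrt{-2664 + 190} = \sqrt{-2474} = i \sqrt{2474}$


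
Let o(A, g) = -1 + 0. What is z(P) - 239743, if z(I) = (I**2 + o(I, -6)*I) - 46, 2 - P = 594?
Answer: 111267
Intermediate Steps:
P = -592 (P = 2 - 1*594 = 2 - 594 = -592)
o(A, g) = -1
z(I) = -46 + I**2 - I (z(I) = (I**2 - I) - 46 = -46 + I**2 - I)
z(P) - 239743 = (-46 + (-592)**2 - 1*(-592)) - 239743 = (-46 + 350464 + 592) - 239743 = 351010 - 239743 = 111267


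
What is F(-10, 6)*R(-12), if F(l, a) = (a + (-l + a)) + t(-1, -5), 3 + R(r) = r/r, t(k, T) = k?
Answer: -42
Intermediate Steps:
R(r) = -2 (R(r) = -3 + r/r = -3 + 1 = -2)
F(l, a) = -1 - l + 2*a (F(l, a) = (a + (-l + a)) - 1 = (a + (a - l)) - 1 = (-l + 2*a) - 1 = -1 - l + 2*a)
F(-10, 6)*R(-12) = (-1 - 1*(-10) + 2*6)*(-2) = (-1 + 10 + 12)*(-2) = 21*(-2) = -42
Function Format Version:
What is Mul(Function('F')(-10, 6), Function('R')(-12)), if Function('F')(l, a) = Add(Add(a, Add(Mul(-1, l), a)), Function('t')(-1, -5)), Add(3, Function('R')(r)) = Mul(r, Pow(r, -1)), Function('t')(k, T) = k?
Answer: -42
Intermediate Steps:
Function('R')(r) = -2 (Function('R')(r) = Add(-3, Mul(r, Pow(r, -1))) = Add(-3, 1) = -2)
Function('F')(l, a) = Add(-1, Mul(-1, l), Mul(2, a)) (Function('F')(l, a) = Add(Add(a, Add(Mul(-1, l), a)), -1) = Add(Add(a, Add(a, Mul(-1, l))), -1) = Add(Add(Mul(-1, l), Mul(2, a)), -1) = Add(-1, Mul(-1, l), Mul(2, a)))
Mul(Function('F')(-10, 6), Function('R')(-12)) = Mul(Add(-1, Mul(-1, -10), Mul(2, 6)), -2) = Mul(Add(-1, 10, 12), -2) = Mul(21, -2) = -42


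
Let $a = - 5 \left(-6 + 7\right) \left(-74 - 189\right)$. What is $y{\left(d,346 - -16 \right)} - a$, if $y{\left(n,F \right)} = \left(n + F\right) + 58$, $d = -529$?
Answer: $-1424$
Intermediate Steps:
$y{\left(n,F \right)} = 58 + F + n$ ($y{\left(n,F \right)} = \left(F + n\right) + 58 = 58 + F + n$)
$a = 1315$ ($a = \left(-5\right) 1 \left(-263\right) = \left(-5\right) \left(-263\right) = 1315$)
$y{\left(d,346 - -16 \right)} - a = \left(58 + \left(346 - -16\right) - 529\right) - 1315 = \left(58 + \left(346 + 16\right) - 529\right) - 1315 = \left(58 + 362 - 529\right) - 1315 = -109 - 1315 = -1424$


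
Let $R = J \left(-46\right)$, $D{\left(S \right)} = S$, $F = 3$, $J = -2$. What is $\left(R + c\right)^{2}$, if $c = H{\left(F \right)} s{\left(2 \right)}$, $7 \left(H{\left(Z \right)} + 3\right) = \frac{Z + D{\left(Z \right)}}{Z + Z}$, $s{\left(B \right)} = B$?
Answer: $\frac{364816}{49} \approx 7445.2$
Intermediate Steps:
$H{\left(Z \right)} = - \frac{20}{7}$ ($H{\left(Z \right)} = -3 + \frac{\left(Z + Z\right) \frac{1}{Z + Z}}{7} = -3 + \frac{2 Z \frac{1}{2 Z}}{7} = -3 + \frac{1}{7} \cdot 1 = -3 + \frac{1}{7} = - \frac{20}{7}$)
$R = 92$ ($R = \left(-2\right) \left(-46\right) = 92$)
$c = - \frac{40}{7}$ ($c = \left(- \frac{20}{7}\right) 2 = - \frac{40}{7} \approx -5.7143$)
$\left(R + c\right)^{2} = \left(92 - \frac{40}{7}\right)^{2} = \left(\frac{604}{7}\right)^{2} = \frac{364816}{49}$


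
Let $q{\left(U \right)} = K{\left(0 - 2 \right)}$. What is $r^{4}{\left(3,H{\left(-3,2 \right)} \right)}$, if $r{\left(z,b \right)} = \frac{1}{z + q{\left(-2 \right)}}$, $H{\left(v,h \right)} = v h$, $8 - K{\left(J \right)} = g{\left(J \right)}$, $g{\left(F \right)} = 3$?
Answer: $\frac{1}{4096} \approx 0.00024414$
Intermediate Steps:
$K{\left(J \right)} = 5$ ($K{\left(J \right)} = 8 - 3 = 5$)
$q{\left(U \right)} = 5$
$H{\left(v,h \right)} = h v$
$r{\left(z,b \right)} = \frac{1}{5 + z}$ ($r{\left(z,b \right)} = \frac{1}{z + 5} = \frac{1}{5 + z}$)
$r^{4}{\left(3,H{\left(-3,2 \right)} \right)} = \left(\frac{1}{5 + 3}\right)^{4} = \left(\frac{1}{8}\right)^{4} = \frac{1}{4096}$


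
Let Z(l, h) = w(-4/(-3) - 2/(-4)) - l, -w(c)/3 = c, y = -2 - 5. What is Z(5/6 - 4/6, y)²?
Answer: 289/9 ≈ 32.111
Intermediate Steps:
y = -7
w(c) = -3*c
Z(l, h) = -11/2 - l (Z(l, h) = -3*(-4/(-3) - 2/(-4)) - l = -3*(-4*(-⅓) - 2*(-¼)) - l = -3*(4/3 + ½) - l = -3*11/6 - l = -11/2 - l)
Z(5/6 - 4/6, y)² = (-11/2 - (5/6 - 4/6))² = (-11/2 - (5*(⅙) - 4*⅙))² = (-11/2 - (⅚ - ⅔))² = (-11/2 - 1*⅙)² = (-11/2 - ⅙)² = (-17/3)² = 289/9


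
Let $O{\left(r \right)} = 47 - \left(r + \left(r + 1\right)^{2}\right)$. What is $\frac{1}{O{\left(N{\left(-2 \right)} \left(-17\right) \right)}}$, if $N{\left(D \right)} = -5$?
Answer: $- \frac{1}{7434} \approx -0.00013452$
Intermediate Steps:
$O{\left(r \right)} = 47 - r - \left(1 + r\right)^{2}$ ($O{\left(r \right)} = 47 - \left(r + \left(1 + r\right)^{2}\right) = 47 - r - \left(1 + r\right)^{2}$)
$\frac{1}{O{\left(N{\left(-2 \right)} \left(-17\right) \right)}} = \frac{1}{47 - \left(-5\right) \left(-17\right) - \left(1 - -85\right)^{2}} = \frac{1}{47 - 85 - \left(1 + 85\right)^{2}} = \frac{1}{47 - 85 - 86^{2}} = \frac{1}{47 - 85 - 7396} = \frac{1}{-7434} = - \frac{1}{7434}$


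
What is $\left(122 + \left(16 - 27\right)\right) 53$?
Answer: $5883$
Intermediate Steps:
$\left(122 + \left(16 - 27\right)\right) 53 = \left(122 - 11\right) 53 = 111 \cdot 53 = 5883$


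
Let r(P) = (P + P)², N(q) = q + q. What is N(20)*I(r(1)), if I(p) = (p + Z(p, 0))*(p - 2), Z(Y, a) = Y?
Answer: 640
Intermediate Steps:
N(q) = 2*q
r(P) = 4*P² (r(P) = (2*P)² = 4*P²)
I(p) = 2*p*(-2 + p) (I(p) = (p + p)*(p - 2) = (2*p)*(-2 + p) = 2*p*(-2 + p))
N(20)*I(r(1)) = (2*20)*(2*(4*1²)*(-2 + 4*1²)) = 40*(2*(4*1)*(-2 + 4*1)) = 40*(2*4*(-2 + 4)) = 40*(2*4*2) = 40*16 = 640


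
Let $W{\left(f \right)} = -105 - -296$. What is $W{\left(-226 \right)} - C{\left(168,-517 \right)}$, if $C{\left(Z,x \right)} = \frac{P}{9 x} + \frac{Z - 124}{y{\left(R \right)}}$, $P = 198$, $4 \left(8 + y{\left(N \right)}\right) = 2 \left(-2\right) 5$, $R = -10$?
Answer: $\frac{118795}{611} \approx 194.43$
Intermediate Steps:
$y{\left(N \right)} = -13$ ($y{\left(N \right)} = -8 + \frac{2 \left(-2\right) 5}{4} = -8 + \frac{\left(-4\right) 5}{4} = -8 + \frac{1}{4} \left(-20\right) = -8 - 5 = -13$)
$C{\left(Z,x \right)} = \frac{124}{13} + \frac{22}{x} - \frac{Z}{13}$ ($C{\left(Z,x \right)} = \frac{198}{9 x} + \frac{Z - 124}{-13} = 198 \frac{1}{9 x} + \left(-124 + Z\right) \left(- \frac{1}{13}\right) = \frac{22}{x} - \left(- \frac{124}{13} + \frac{Z}{13}\right) = \frac{124}{13} + \frac{22}{x} - \frac{Z}{13}$)
$W{\left(f \right)} = 191$ ($W{\left(f \right)} = -105 + 296 = 191$)
$W{\left(-226 \right)} - C{\left(168,-517 \right)} = 191 - \frac{286 - 517 \left(124 - 168\right)}{13 \left(-517\right)} = 191 - \frac{1}{13} \left(- \frac{1}{517}\right) \left(286 - 517 \left(124 - 168\right)\right) = 191 - \frac{1}{13} \left(- \frac{1}{517}\right) \left(286 - -22748\right) = 191 - \frac{1}{13} \left(- \frac{1}{517}\right) \left(286 + 22748\right) = 191 - \frac{1}{13} \left(- \frac{1}{517}\right) 23034 = 191 - - \frac{2094}{611} = 191 + \frac{2094}{611} = \frac{118795}{611}$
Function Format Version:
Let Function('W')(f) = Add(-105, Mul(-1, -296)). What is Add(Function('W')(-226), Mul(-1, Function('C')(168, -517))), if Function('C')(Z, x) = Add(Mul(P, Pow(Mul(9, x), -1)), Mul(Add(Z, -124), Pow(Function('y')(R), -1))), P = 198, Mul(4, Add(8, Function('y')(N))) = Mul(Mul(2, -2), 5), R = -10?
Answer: Rational(118795, 611) ≈ 194.43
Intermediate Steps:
Function('y')(N) = -13 (Function('y')(N) = Add(-8, Mul(Rational(1, 4), Mul(Mul(2, -2), 5))) = Add(-8, Mul(Rational(1, 4), Mul(-4, 5))) = Add(-8, Mul(Rational(1, 4), -20)) = Add(-8, -5) = -13)
Function('C')(Z, x) = Add(Rational(124, 13), Mul(22, Pow(x, -1)), Mul(Rational(-1, 13), Z)) (Function('C')(Z, x) = Add(Mul(198, Pow(Mul(9, x), -1)), Mul(Add(Z, -124), Pow(-13, -1))) = Add(Mul(198, Mul(Rational(1, 9), Pow(x, -1))), Mul(Add(-124, Z), Rational(-1, 13))) = Add(Mul(22, Pow(x, -1)), Add(Rational(124, 13), Mul(Rational(-1, 13), Z))) = Add(Rational(124, 13), Mul(22, Pow(x, -1)), Mul(Rational(-1, 13), Z)))
Function('W')(f) = 191 (Function('W')(f) = Add(-105, 296) = 191)
Add(Function('W')(-226), Mul(-1, Function('C')(168, -517))) = Add(191, Mul(-1, Mul(Rational(1, 13), Pow(-517, -1), Add(286, Mul(-517, Add(124, Mul(-1, 168))))))) = Add(191, Mul(-1, Mul(Rational(1, 13), Rational(-1, 517), Add(286, Mul(-517, Add(124, -168)))))) = Add(191, Mul(-1, Mul(Rational(1, 13), Rational(-1, 517), Add(286, Mul(-517, -44))))) = Add(191, Mul(-1, Mul(Rational(1, 13), Rational(-1, 517), Add(286, 22748)))) = Add(191, Mul(-1, Mul(Rational(1, 13), Rational(-1, 517), 23034))) = Add(191, Mul(-1, Rational(-2094, 611))) = Add(191, Rational(2094, 611)) = Rational(118795, 611)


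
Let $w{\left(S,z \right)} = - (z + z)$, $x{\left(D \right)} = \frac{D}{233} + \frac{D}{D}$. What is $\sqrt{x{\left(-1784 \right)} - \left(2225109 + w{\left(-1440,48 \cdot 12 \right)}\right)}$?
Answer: $\frac{6 i \sqrt{3353798971}}{233} \approx 1491.3 i$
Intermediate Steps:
$x{\left(D \right)} = 1 + \frac{D}{233}$ ($x{\left(D \right)} = D \frac{1}{233} + 1 = \frac{D}{233} + 1 = 1 + \frac{D}{233}$)
$w{\left(S,z \right)} = - 2 z$
$\sqrt{x{\left(-1784 \right)} - \left(2225109 + w{\left(-1440,48 \cdot 12 \right)}\right)} = \sqrt{\left(1 + \frac{1}{233} \left(-1784\right)\right) - \left(2225109 - 2 \cdot 48 \cdot 12\right)} = \sqrt{\left(1 - \frac{1784}{233}\right) - \left(2225109 - 1152\right)} = \sqrt{- \frac{1551}{233} - 2223957} = \sqrt{- \frac{518183532}{233}} = \frac{6 i \sqrt{3353798971}}{233}$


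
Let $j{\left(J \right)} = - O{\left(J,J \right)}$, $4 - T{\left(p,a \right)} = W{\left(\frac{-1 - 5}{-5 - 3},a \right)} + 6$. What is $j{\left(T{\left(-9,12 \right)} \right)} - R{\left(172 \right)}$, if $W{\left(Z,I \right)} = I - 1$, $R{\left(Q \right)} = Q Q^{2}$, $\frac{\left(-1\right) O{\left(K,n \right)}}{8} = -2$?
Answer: $-5088464$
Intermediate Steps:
$O{\left(K,n \right)} = 16$ ($O{\left(K,n \right)} = \left(-8\right) \left(-2\right) = 16$)
$R{\left(Q \right)} = Q^{3}$
$W{\left(Z,I \right)} = -1 + I$
$T{\left(p,a \right)} = -1 - a$ ($T{\left(p,a \right)} = 4 - \left(\left(-1 + a\right) + 6\right) = 4 - \left(5 + a\right) = -1 - a$)
$j{\left(J \right)} = -16$ ($j{\left(J \right)} = \left(-1\right) 16 = -16$)
$j{\left(T{\left(-9,12 \right)} \right)} - R{\left(172 \right)} = -16 - 172^{3} = -16 - 5088448 = -5088464$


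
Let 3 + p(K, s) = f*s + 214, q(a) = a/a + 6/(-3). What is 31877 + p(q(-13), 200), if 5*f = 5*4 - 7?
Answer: 32608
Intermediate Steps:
f = 13/5 (f = (5*4 - 7)/5 = (20 - 7)/5 = (⅕)*13 = 13/5 ≈ 2.6000)
q(a) = -1 (q(a) = 1 + 6*(-⅓) = 1 - 2 = -1)
p(K, s) = 211 + 13*s/5 (p(K, s) = -3 + (13*s/5 + 214) = -3 + (214 + 13*s/5) = 211 + 13*s/5)
31877 + p(q(-13), 200) = 31877 + (211 + (13/5)*200) = 31877 + (211 + 520) = 31877 + 731 = 32608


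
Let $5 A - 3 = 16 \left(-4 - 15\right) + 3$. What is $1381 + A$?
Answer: $\frac{6607}{5} \approx 1321.4$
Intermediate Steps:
$A = - \frac{298}{5}$ ($A = \frac{3}{5} + \frac{16 \left(-4 - 15\right) + 3}{5} = \frac{3}{5} + \frac{16 \left(-19\right) + 3}{5} = \frac{3}{5} + \frac{-304 + 3}{5} = \frac{3}{5} + \frac{1}{5} \left(-301\right) = \frac{3}{5} - \frac{301}{5} = - \frac{298}{5} \approx -59.6$)
$1381 + A = 1381 - \frac{298}{5} = \frac{6607}{5}$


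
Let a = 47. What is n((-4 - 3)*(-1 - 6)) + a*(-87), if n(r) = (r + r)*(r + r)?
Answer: 5515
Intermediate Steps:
n(r) = 4*r**2 (n(r) = (2*r)*(2*r) = 4*r**2)
n((-4 - 3)*(-1 - 6)) + a*(-87) = 4*((-4 - 3)*(-1 - 6))**2 + 47*(-87) = 4*(-7*(-7))**2 - 4089 = 4*49**2 - 4089 = 4*2401 - 4089 = 9604 - 4089 = 5515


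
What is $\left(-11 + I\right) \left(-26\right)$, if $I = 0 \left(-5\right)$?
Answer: $286$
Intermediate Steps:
$I = 0$
$\left(-11 + I\right) \left(-26\right) = \left(-11 + 0\right) \left(-26\right) = \left(-11\right) \left(-26\right) = 286$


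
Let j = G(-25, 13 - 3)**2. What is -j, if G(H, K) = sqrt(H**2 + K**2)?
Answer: -725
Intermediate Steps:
j = 725 (j = (sqrt((-25)**2 + (13 - 3)**2))**2 = (sqrt(625 + 10**2))**2 = (sqrt(625 + 100))**2 = (sqrt(725))**2 = (5*sqrt(29))**2 = 725)
-j = -1*725 = -725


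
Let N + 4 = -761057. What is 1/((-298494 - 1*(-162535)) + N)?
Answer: -1/897020 ≈ -1.1148e-6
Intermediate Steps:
N = -761061 (N = -4 - 761057 = -761061)
1/((-298494 - 1*(-162535)) + N) = 1/((-298494 - 1*(-162535)) - 761061) = 1/((-298494 + 162535) - 761061) = 1/(-135959 - 761061) = 1/(-897020) = -1/897020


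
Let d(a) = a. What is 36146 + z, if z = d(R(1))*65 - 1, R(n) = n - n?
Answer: 36145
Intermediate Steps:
R(n) = 0
z = -1 (z = 0*65 - 1 = 0 - 1 = -1)
36146 + z = 36146 - 1 = 36145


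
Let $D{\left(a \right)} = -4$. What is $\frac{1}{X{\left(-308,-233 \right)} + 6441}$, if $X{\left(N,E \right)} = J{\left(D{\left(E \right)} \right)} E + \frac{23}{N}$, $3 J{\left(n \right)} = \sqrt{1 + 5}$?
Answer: $\frac{1833035820}{11796146690683} + \frac{22103312 \sqrt{6}}{11796146690683} \approx 0.00015998$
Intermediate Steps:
$J{\left(n \right)} = \frac{\sqrt{6}}{3}$ ($J{\left(n \right)} = \frac{\sqrt{1 + 5}}{3} = \frac{\sqrt{6}}{3}$)
$X{\left(N,E \right)} = \frac{23}{N} + \frac{E \sqrt{6}}{3}$ ($X{\left(N,E \right)} = \frac{\sqrt{6}}{3} E + \frac{23}{N} = \frac{E \sqrt{6}}{3} + \frac{23}{N} = \frac{23}{N} + \frac{E \sqrt{6}}{3}$)
$\frac{1}{X{\left(-308,-233 \right)} + 6441} = \frac{1}{\left(\frac{23}{-308} + \frac{1}{3} \left(-233\right) \sqrt{6}\right) + 6441} = \frac{1}{\left(23 \left(- \frac{1}{308}\right) - \frac{233 \sqrt{6}}{3}\right) + 6441} = \frac{1}{\left(- \frac{23}{308} - \frac{233 \sqrt{6}}{3}\right) + 6441} = \frac{1}{\frac{1983805}{308} - \frac{233 \sqrt{6}}{3}}$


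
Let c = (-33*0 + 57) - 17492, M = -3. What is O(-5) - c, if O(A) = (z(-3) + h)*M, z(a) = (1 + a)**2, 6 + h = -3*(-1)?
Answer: 17432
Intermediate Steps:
h = -3 (h = -6 - 3*(-1) = -6 + 3 = -3)
c = -17435 (c = (0 + 57) - 17492 = 57 - 17492 = -17435)
O(A) = -3 (O(A) = ((1 - 3)**2 - 3)*(-3) = ((-2)**2 - 3)*(-3) = (4 - 3)*(-3) = 1*(-3) = -3)
O(-5) - c = -3 - 1*(-17435) = -3 + 17435 = 17432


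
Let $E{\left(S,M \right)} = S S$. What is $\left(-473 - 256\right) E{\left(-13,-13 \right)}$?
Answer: $-123201$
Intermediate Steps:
$E{\left(S,M \right)} = S^{2}$
$\left(-473 - 256\right) E{\left(-13,-13 \right)} = \left(-473 - 256\right) \left(-13\right)^{2} = \left(-729\right) 169 = -123201$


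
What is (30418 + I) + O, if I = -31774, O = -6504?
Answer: -7860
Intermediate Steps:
(30418 + I) + O = (30418 - 31774) - 6504 = -1356 - 6504 = -7860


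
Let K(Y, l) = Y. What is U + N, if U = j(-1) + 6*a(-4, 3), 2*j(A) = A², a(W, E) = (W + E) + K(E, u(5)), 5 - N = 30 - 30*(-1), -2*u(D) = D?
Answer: -85/2 ≈ -42.500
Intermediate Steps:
u(D) = -D/2
N = -55 (N = 5 - (30 - 30*(-1)) = 5 - (30 + 30) = 5 - 1*60 = 5 - 60 = -55)
a(W, E) = W + 2*E (a(W, E) = (W + E) + E = (E + W) + E = W + 2*E)
j(A) = A²/2
U = 25/2 (U = (½)*(-1)² + 6*(-4 + 2*3) = (½)*1 + 6*(-4 + 6) = ½ + 6*2 = ½ + 12 = 25/2 ≈ 12.500)
U + N = 25/2 - 55 = -85/2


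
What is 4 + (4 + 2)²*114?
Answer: 4108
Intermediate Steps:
4 + (4 + 2)²*114 = 4 + 6²*114 = 4 + 36*114 = 4 + 4104 = 4108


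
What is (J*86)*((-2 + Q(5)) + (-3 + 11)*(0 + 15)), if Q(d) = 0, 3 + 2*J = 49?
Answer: 233404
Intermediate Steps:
J = 23 (J = -3/2 + (½)*49 = -3/2 + 49/2 = 23)
(J*86)*((-2 + Q(5)) + (-3 + 11)*(0 + 15)) = (23*86)*((-2 + 0) + (-3 + 11)*(0 + 15)) = 1978*(-2 + 8*15) = 1978*(-2 + 120) = 1978*118 = 233404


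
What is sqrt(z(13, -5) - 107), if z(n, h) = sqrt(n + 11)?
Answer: sqrt(-107 + 2*sqrt(6)) ≈ 10.105*I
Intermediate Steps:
z(n, h) = sqrt(11 + n)
sqrt(z(13, -5) - 107) = sqrt(sqrt(11 + 13) - 107) = sqrt(sqrt(24) - 107) = sqrt(2*sqrt(6) - 107) = sqrt(-107 + 2*sqrt(6))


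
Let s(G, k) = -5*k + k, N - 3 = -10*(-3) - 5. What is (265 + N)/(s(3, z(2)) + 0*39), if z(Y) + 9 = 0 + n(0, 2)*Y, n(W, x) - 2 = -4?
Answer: 293/52 ≈ 5.6346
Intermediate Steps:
n(W, x) = -2 (n(W, x) = 2 - 4 = -2)
N = 28 (N = 3 + (-10*(-3) - 5) = 3 + (30 - 5) = 3 + 25 = 28)
z(Y) = -9 - 2*Y (z(Y) = -9 + (0 - 2*Y) = -9 - 2*Y)
s(G, k) = -4*k
(265 + N)/(s(3, z(2)) + 0*39) = (265 + 28)/(-4*(-9 - 2*2) + 0*39) = 293/(-4*(-9 - 4) + 0) = 293/(-4*(-13) + 0) = 293/(52 + 0) = 293/52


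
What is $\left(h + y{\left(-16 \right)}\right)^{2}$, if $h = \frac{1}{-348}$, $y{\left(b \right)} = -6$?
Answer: $\frac{4363921}{121104} \approx 36.034$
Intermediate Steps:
$h = - \frac{1}{348} \approx -0.0028736$
$\left(h + y{\left(-16 \right)}\right)^{2} = \left(- \frac{1}{348} - 6\right)^{2} = \left(- \frac{2089}{348}\right)^{2} = \frac{4363921}{121104}$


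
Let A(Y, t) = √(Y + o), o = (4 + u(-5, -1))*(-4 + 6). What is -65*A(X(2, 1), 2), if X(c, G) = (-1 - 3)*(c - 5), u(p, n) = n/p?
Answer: -13*√510 ≈ -293.58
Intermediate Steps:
X(c, G) = 20 - 4*c (X(c, G) = -4*(-5 + c) = 20 - 4*c)
o = 42/5 (o = (4 - 1/(-5))*(-4 + 6) = (4 - 1*(-⅕))*2 = (4 + ⅕)*2 = (21/5)*2 = 42/5 ≈ 8.4000)
A(Y, t) = √(42/5 + Y) (A(Y, t) = √(Y + 42/5) = √(42/5 + Y))
-65*A(X(2, 1), 2) = -13*√(210 + 25*(20 - 4*2)) = -13*√(210 + 25*(20 - 8)) = -13*√(210 + 25*12) = -13*√(210 + 300) = -13*√510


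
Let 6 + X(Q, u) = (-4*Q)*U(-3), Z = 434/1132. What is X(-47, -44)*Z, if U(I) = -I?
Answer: 60543/283 ≈ 213.93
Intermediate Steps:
Z = 217/566 (Z = 434*(1/1132) = 217/566 ≈ 0.38339)
X(Q, u) = -6 - 12*Q (X(Q, u) = -6 + (-4*Q)*(-1*(-3)) = -6 - 4*Q*3 = -6 - 12*Q)
X(-47, -44)*Z = (-6 - 12*(-47))*(217/566) = (-6 + 564)*(217/566) = 558*(217/566) = 60543/283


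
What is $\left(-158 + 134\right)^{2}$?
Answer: $576$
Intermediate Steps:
$\left(-158 + 134\right)^{2} = \left(-24\right)^{2} = 576$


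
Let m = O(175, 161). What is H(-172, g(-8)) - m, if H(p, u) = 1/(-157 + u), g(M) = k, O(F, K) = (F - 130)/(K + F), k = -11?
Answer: -47/336 ≈ -0.13988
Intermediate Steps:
O(F, K) = (-130 + F)/(F + K)
g(M) = -11
m = 15/112 (m = (-130 + 175)/(175 + 161) = 45/336 = (1/336)*45 = 15/112 ≈ 0.13393)
H(-172, g(-8)) - m = 1/(-157 - 11) - 1*15/112 = 1/(-168) - 15/112 = -1/168 - 15/112 = -47/336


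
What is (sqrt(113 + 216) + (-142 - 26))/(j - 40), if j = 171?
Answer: -168/131 + sqrt(329)/131 ≈ -1.1440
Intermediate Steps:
(sqrt(113 + 216) + (-142 - 26))/(j - 40) = (sqrt(113 + 216) + (-142 - 26))/(171 - 40) = (sqrt(329) - 168)/131 = (-168 + sqrt(329))*(1/131) = -168/131 + sqrt(329)/131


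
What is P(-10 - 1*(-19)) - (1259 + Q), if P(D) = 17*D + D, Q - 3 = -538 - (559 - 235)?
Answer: -238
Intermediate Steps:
Q = -859 (Q = 3 + (-538 - (559 - 235)) = 3 + (-538 - 1*324) = 3 + (-538 - 324) = 3 - 862 = -859)
P(D) = 18*D
P(-10 - 1*(-19)) - (1259 + Q) = 18*(-10 - 1*(-19)) - (1259 - 859) = 18*(-10 + 19) - 1*400 = 18*9 - 400 = 162 - 400 = -238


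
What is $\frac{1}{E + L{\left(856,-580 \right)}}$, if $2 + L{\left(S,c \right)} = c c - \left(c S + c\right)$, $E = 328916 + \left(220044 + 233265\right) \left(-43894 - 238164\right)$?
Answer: $- \frac{1}{127858267548} \approx -7.8212 \cdot 10^{-12}$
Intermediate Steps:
$E = -127859101006$ ($E = 328916 + 453309 \left(-282058\right) = 328916 - 127859429922 = -127859101006$)
$L{\left(S,c \right)} = -2 + c^{2} - c - S c$ ($L{\left(S,c \right)} = -2 - \left(c + c S - c c\right) = -2 - \left(c - c^{2} + S c\right) = -2 + c^{2} - c - S c$)
$\frac{1}{E + L{\left(856,-580 \right)}} = \frac{1}{-127859101006 - \left(-578 - 496480 - 336400\right)} = \frac{1}{-127859101006 + \left(-2 + 336400 + 580 + 496480\right)} = \frac{1}{-127859101006 + 833458} = \frac{1}{-127858267548} = - \frac{1}{127858267548}$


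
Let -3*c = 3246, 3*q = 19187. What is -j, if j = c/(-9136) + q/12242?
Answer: -53757491/83882184 ≈ -0.64087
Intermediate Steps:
q = 19187/3 (q = (⅓)*19187 = 19187/3 ≈ 6395.7)
c = -1082 (c = -⅓*3246 = -1082)
j = 53757491/83882184 (j = -1082/(-9136) + (19187/3)/12242 = -1082*(-1/9136) + (19187/3)*(1/12242) = 541/4568 + 19187/36726 = 53757491/83882184 ≈ 0.64087)
-j = -1*53757491/83882184 = -53757491/83882184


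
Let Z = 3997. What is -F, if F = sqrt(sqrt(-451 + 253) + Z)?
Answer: -sqrt(3997 + 3*I*sqrt(22)) ≈ -63.222 - 0.11128*I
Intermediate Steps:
F = sqrt(3997 + 3*I*sqrt(22)) (F = sqrt(sqrt(-451 + 253) + 3997) = sqrt(sqrt(-198) + 3997) = sqrt(3*I*sqrt(22) + 3997) = sqrt(3997 + 3*I*sqrt(22)) ≈ 63.222 + 0.1113*I)
-F = -sqrt(3997 + 3*I*sqrt(22))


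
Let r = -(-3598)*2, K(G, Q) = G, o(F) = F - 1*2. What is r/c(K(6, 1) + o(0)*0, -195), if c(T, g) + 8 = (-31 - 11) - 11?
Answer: -7196/61 ≈ -117.97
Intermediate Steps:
o(F) = -2 + F (o(F) = F - 2 = -2 + F)
c(T, g) = -61 (c(T, g) = -8 + ((-31 - 11) - 11) = -8 + (-42 - 11) = -8 - 53 = -61)
r = 7196 (r = -257*(-28) = 7196)
r/c(K(6, 1) + o(0)*0, -195) = 7196/(-61) = 7196*(-1/61) = -7196/61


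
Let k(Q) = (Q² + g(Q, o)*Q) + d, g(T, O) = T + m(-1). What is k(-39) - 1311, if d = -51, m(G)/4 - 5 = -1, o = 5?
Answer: 1056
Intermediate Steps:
m(G) = 16 (m(G) = 20 + 4*(-1) = 20 - 4 = 16)
g(T, O) = 16 + T (g(T, O) = T + 16 = 16 + T)
k(Q) = -51 + Q² + Q*(16 + Q) (k(Q) = (Q² + (16 + Q)*Q) - 51 = (Q² + Q*(16 + Q)) - 51 = -51 + Q² + Q*(16 + Q))
k(-39) - 1311 = (-51 + (-39)² - 39*(16 - 39)) - 1311 = (-51 + 1521 - 39*(-23)) - 1311 = (-51 + 1521 + 897) - 1311 = 2367 - 1311 = 1056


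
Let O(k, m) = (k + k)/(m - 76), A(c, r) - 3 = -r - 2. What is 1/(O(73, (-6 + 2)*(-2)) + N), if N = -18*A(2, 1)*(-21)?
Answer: -34/73 ≈ -0.46575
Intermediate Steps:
A(c, r) = 1 - r (A(c, r) = 3 + (-r - 2) = 3 + (-2 - r) = 1 - r)
O(k, m) = 2*k/(-76 + m) (O(k, m) = (2*k)/(-76 + m) = 2*k/(-76 + m))
N = 0 (N = -18*(1 - 1*1)*(-21) = -18*(1 - 1)*(-21) = -18*0*(-21) = 0*(-21) = 0)
1/(O(73, (-6 + 2)*(-2)) + N) = 1/(2*73/(-76 + (-6 + 2)*(-2)) + 0) = 1/(2*73/(-76 - 4*(-2)) + 0) = 1/(2*73/(-76 + 8) + 0) = 1/(2*73/(-68) + 0) = 1/(2*73*(-1/68) + 0) = 1/(-73/34 + 0) = 1/(-73/34) = -34/73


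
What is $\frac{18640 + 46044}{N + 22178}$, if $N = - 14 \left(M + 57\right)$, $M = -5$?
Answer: $\frac{32342}{10725} \approx 3.0156$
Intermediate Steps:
$N = -728$ ($N = - 14 \left(-5 + 57\right) = \left(-14\right) 52 = -728$)
$\frac{18640 + 46044}{N + 22178} = \frac{18640 + 46044}{-728 + 22178} = \frac{64684}{21450} = 64684 \cdot \frac{1}{21450} = \frac{32342}{10725}$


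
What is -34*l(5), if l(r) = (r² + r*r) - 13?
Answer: -1258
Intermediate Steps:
l(r) = -13 + 2*r² (l(r) = (r² + r²) - 13 = 2*r² - 13 = -13 + 2*r²)
-34*l(5) = -34*(-13 + 2*5²) = -34*(-13 + 2*25) = -34*(-13 + 50) = -34*37 = -1258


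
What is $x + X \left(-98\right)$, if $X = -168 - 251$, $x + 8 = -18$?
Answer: $41036$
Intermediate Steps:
$x = -26$ ($x = -8 - 18 = -26$)
$X = -419$ ($X = -168 - 251 = -419$)
$x + X \left(-98\right) = -26 - -41062 = -26 + 41062 = 41036$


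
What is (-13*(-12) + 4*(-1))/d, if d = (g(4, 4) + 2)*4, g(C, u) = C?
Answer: 19/3 ≈ 6.3333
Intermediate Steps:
d = 24 (d = (4 + 2)*4 = 6*4 = 24)
(-13*(-12) + 4*(-1))/d = (-13*(-12) + 4*(-1))/24 = (156 - 4)*(1/24) = 152*(1/24) = 19/3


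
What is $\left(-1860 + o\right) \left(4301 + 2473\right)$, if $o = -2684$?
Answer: $-30781056$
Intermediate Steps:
$\left(-1860 + o\right) \left(4301 + 2473\right) = \left(-1860 - 2684\right) \left(4301 + 2473\right) = \left(-4544\right) 6774 = -30781056$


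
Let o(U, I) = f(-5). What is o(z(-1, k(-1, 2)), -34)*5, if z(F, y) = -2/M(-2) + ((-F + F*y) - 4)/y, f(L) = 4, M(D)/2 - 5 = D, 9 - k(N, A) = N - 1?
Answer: 20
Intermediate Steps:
k(N, A) = 10 - N (k(N, A) = 9 - (N - 1) = 9 - (-1 + N) = 9 + (1 - N) = 10 - N)
M(D) = 10 + 2*D
z(F, y) = -⅓ + (-4 - F + F*y)/y (z(F, y) = -2/(10 + 2*(-2)) + ((-F + F*y) - 4)/y = -2/(10 - 4) + (-4 - F + F*y)/y = -2/6 + (-4 - F + F*y)/y = -2*⅙ + (-4 - F + F*y)/y = -⅓ + (-4 - F + F*y)/y)
o(U, I) = 4
o(z(-1, k(-1, 2)), -34)*5 = 4*5 = 20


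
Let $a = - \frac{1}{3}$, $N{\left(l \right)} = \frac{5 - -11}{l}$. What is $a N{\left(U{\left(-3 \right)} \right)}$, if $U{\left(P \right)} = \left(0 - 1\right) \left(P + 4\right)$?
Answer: $\frac{16}{3} \approx 5.3333$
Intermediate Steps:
$U{\left(P \right)} = -4 - P$ ($U{\left(P \right)} = - (4 + P) = -4 - P$)
$N{\left(l \right)} = \frac{16}{l}$ ($N{\left(l \right)} = \frac{5 + 11}{l} = \frac{16}{l}$)
$a = - \frac{1}{3}$ ($a = \left(-1\right) \frac{1}{3} = - \frac{1}{3} \approx -0.33333$)
$a N{\left(U{\left(-3 \right)} \right)} = - \frac{16 \frac{1}{-4 - -3}}{3} = - \frac{16 \frac{1}{-4 + 3}}{3} = - \frac{16 \frac{1}{-1}}{3} = - \frac{16 \left(-1\right)}{3} = \left(- \frac{1}{3}\right) \left(-16\right) = \frac{16}{3}$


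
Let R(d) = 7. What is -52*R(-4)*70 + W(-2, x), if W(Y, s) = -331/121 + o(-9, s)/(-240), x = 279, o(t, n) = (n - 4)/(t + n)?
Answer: -7992202643/313632 ≈ -25483.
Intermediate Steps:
o(t, n) = (-4 + n)/(n + t)
W(Y, s) = -331/121 - (-4 + s)/(240*(-9 + s)) (W(Y, s) = -331/121 + ((-4 + s)/(s - 9))/(-240) = -331*1/121 + ((-4 + s)/(-9 + s))*(-1/240) = -331/121 - (-4 + s)/(240*(-9 + s)))
-52*R(-4)*70 + W(-2, x) = -52*7*70 + (715444 - 79561*279)/(29040*(-9 + 279)) = -364*70 + (1/29040)*(715444 - 22197519)/270 = -25480 + (1/29040)*(1/270)*(-21482075) = -25480 - 859283/313632 = -7992202643/313632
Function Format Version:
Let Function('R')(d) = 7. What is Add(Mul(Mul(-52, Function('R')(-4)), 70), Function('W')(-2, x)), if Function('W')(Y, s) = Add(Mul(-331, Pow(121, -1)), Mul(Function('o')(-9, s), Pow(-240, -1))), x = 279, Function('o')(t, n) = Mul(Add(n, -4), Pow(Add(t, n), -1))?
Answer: Rational(-7992202643, 313632) ≈ -25483.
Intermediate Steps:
Function('o')(t, n) = Mul(Pow(Add(n, t), -1), Add(-4, n)) (Function('o')(t, n) = Mul(Add(-4, n), Pow(Add(n, t), -1)) = Mul(Pow(Add(n, t), -1), Add(-4, n)))
Function('W')(Y, s) = Add(Rational(-331, 121), Mul(Rational(-1, 240), Pow(Add(-9, s), -1), Add(-4, s))) (Function('W')(Y, s) = Add(Mul(-331, Pow(121, -1)), Mul(Mul(Pow(Add(s, -9), -1), Add(-4, s)), Pow(-240, -1))) = Add(Mul(-331, Rational(1, 121)), Mul(Mul(Pow(Add(-9, s), -1), Add(-4, s)), Rational(-1, 240))) = Add(Rational(-331, 121), Mul(Rational(-1, 240), Pow(Add(-9, s), -1), Add(-4, s))))
Add(Mul(Mul(-52, Function('R')(-4)), 70), Function('W')(-2, x)) = Add(Mul(Mul(-52, 7), 70), Mul(Rational(1, 29040), Pow(Add(-9, 279), -1), Add(715444, Mul(-79561, 279)))) = Add(Mul(-364, 70), Mul(Rational(1, 29040), Pow(270, -1), Add(715444, -22197519))) = Add(-25480, Mul(Rational(1, 29040), Rational(1, 270), -21482075)) = Add(-25480, Rational(-859283, 313632)) = Rational(-7992202643, 313632)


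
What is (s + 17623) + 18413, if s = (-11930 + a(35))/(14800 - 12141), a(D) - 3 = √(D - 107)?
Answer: 95807797/2659 + 6*I*√2/2659 ≈ 36032.0 + 0.0031912*I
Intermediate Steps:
a(D) = 3 + √(-107 + D) (a(D) = 3 + √(D - 107) = 3 + √(-107 + D))
s = -11927/2659 + 6*I*√2/2659 (s = (-11930 + (3 + √(-107 + 35)))/(14800 - 12141) = (-11930 + (3 + √(-72)))/2659 = (-11930 + (3 + 6*I*√2))*(1/2659) = (-11927 + 6*I*√2)*(1/2659) = -11927/2659 + 6*I*√2/2659 ≈ -4.4855 + 0.0031912*I)
(s + 17623) + 18413 = ((-11927/2659 + 6*I*√2/2659) + 17623) + 18413 = (46847630/2659 + 6*I*√2/2659) + 18413 = 95807797/2659 + 6*I*√2/2659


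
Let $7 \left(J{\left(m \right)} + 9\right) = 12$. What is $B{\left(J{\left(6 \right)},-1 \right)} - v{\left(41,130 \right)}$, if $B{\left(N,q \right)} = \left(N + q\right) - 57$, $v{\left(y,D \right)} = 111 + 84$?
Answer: $- \frac{1822}{7} \approx -260.29$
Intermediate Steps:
$v{\left(y,D \right)} = 195$
$J{\left(m \right)} = - \frac{51}{7}$ ($J{\left(m \right)} = -9 + \frac{1}{7} \cdot 12 = -9 + \frac{12}{7} = - \frac{51}{7}$)
$B{\left(N,q \right)} = -57 + N + q$
$B{\left(J{\left(6 \right)},-1 \right)} - v{\left(41,130 \right)} = \left(-57 - \frac{51}{7} - 1\right) - 195 = - \frac{457}{7} - 195 = - \frac{1822}{7}$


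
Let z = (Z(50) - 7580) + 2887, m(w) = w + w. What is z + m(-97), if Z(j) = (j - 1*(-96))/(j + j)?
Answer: -244277/50 ≈ -4885.5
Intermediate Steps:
m(w) = 2*w
Z(j) = (96 + j)/(2*j) (Z(j) = (j + 96)/((2*j)) = (96 + j)*(1/(2*j)) = (96 + j)/(2*j))
z = -234577/50 (z = ((1/2)*(96 + 50)/50 - 7580) + 2887 = ((1/2)*(1/50)*146 - 7580) + 2887 = (73/50 - 7580) + 2887 = -378927/50 + 2887 = -234577/50 ≈ -4691.5)
z + m(-97) = -234577/50 + 2*(-97) = -234577/50 - 194 = -244277/50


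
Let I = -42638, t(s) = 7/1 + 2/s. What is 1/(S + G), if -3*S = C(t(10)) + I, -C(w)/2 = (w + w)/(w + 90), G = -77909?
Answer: -81/5159395 ≈ -1.5700e-5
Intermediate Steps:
t(s) = 7 + 2/s (t(s) = 7*1 + 2/s = 7 + 2/s)
C(w) = -4*w/(90 + w) (C(w) = -2*(w + w)/(w + 90) = -2*2*w/(90 + w) = -4*w/(90 + w))
S = 1151234/81 (S = -(-4*(7 + 2/10)/(90 + (7 + 2/10)) - 42638)/3 = -(-4*(7 + 2*(⅒))/(90 + (7 + 2*(⅒))) - 42638)/3 = -(-4*(7 + ⅕)/(90 + (7 + ⅕)) - 42638)/3 = -(-4*36/5/(90 + 36/5) - 42638)/3 = -(-4*36/5/486/5 - 42638)/3 = -(-4*36/5*5/486 - 42638)/3 = -(-8/27 - 42638)/3 = -⅓*(-1151234/27) = 1151234/81 ≈ 14213.)
1/(S + G) = 1/(1151234/81 - 77909) = 1/(-5159395/81) = -81/5159395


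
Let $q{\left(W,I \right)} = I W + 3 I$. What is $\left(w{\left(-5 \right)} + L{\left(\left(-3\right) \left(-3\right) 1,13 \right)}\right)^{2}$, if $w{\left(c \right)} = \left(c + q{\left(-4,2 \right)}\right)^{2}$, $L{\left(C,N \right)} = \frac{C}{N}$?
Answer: $\frac{417316}{169} \approx 2469.3$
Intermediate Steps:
$q{\left(W,I \right)} = 3 I + I W$
$w{\left(c \right)} = \left(-2 + c\right)^{2}$ ($w{\left(c \right)} = \left(c + 2 \left(3 - 4\right)\right)^{2} = \left(c + 2 \left(-1\right)\right)^{2} = \left(c - 2\right)^{2} = \left(-2 + c\right)^{2}$)
$\left(w{\left(-5 \right)} + L{\left(\left(-3\right) \left(-3\right) 1,13 \right)}\right)^{2} = \left(\left(-2 - 5\right)^{2} + \frac{\left(-3\right) \left(-3\right) 1}{13}\right)^{2} = \left(\left(-7\right)^{2} + 9 \cdot 1 \cdot \frac{1}{13}\right)^{2} = \left(49 + 9 \cdot \frac{1}{13}\right)^{2} = \left(49 + \frac{9}{13}\right)^{2} = \left(\frac{646}{13}\right)^{2} = \frac{417316}{169}$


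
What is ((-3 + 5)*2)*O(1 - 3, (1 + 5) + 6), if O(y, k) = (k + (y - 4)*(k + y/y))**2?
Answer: 17424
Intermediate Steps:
O(y, k) = (k + (1 + k)*(-4 + y))**2 (O(y, k) = (k + (-4 + y)*(k + 1))**2 = (k + (-4 + y)*(1 + k))**2 = (k + (1 + k)*(-4 + y))**2)
((-3 + 5)*2)*O(1 - 3, (1 + 5) + 6) = ((-3 + 5)*2)*(-4 + (1 - 3) - 3*((1 + 5) + 6) + ((1 + 5) + 6)*(1 - 3))**2 = (2*2)*(-4 - 2 - 3*(6 + 6) + (6 + 6)*(-2))**2 = 4*(-4 - 2 - 3*12 + 12*(-2))**2 = 4*(-4 - 2 - 36 - 24)**2 = 4*(-66)**2 = 4*4356 = 17424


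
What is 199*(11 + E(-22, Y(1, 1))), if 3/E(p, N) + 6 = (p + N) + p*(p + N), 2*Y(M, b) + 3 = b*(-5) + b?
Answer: 773115/353 ≈ 2190.1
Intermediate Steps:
Y(M, b) = -3/2 - 2*b (Y(M, b) = -3/2 + (b*(-5) + b)/2 = -3/2 + (-5*b + b)/2 = -3/2 + (-4*b)/2 = -3/2 - 2*b)
E(p, N) = 3/(-6 + N + p + p*(N + p)) (E(p, N) = 3/(-6 + ((p + N) + p*(p + N))) = 3/(-6 + ((N + p) + p*(N + p))) = 3/(-6 + (N + p + p*(N + p))) = 3/(-6 + N + p + p*(N + p)))
199*(11 + E(-22, Y(1, 1))) = 199*(11 + 3/(-6 + (-3/2 - 2*1) - 22 + (-22)**2 + (-3/2 - 2*1)*(-22))) = 199*(11 + 3/(-6 + (-3/2 - 2) - 22 + 484 + (-3/2 - 2)*(-22))) = 199*(11 + 3/(-6 - 7/2 - 22 + 484 - 7/2*(-22))) = 199*(11 + 3/(-6 - 7/2 - 22 + 484 + 77)) = 199*(11 + 3/(1059/2)) = 199*(11 + 3*(2/1059)) = 199*(11 + 2/353) = 199*(3885/353) = 773115/353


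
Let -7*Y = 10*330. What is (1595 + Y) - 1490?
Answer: -2565/7 ≈ -366.43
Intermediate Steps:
Y = -3300/7 (Y = -10*330/7 = -1/7*3300 = -3300/7 ≈ -471.43)
(1595 + Y) - 1490 = (1595 - 3300/7) - 1490 = 7865/7 - 1490 = -2565/7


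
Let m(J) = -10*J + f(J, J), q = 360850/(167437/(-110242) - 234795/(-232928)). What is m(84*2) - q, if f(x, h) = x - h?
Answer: 4622016228402160/6558247573 ≈ 7.0476e+5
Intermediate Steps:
q = -4633034084324800/6558247573 (q = 360850/(167437*(-1/110242) - 234795*(-1/232928)) = 360850/(-167437/110242 + 234795/232928) = 360850/(-6558247573/12839224288) = 360850*(-12839224288/6558247573) = -4633034084324800/6558247573 ≈ -7.0644e+5)
m(J) = -10*J (m(J) = -10*J + (J - J) = -10*J + 0 = -10*J)
m(84*2) - q = -840*2 - 1*(-4633034084324800/6558247573) = -10*168 + 4633034084324800/6558247573 = -1680 + 4633034084324800/6558247573 = 4622016228402160/6558247573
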